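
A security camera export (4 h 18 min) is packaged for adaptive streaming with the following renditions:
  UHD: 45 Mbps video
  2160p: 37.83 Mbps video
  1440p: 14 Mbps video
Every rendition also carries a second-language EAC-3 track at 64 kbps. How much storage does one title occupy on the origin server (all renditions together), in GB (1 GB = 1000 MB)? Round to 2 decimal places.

187.74 GB

4 h 18 min = 258 min = 15480 s
Audio: 64 kbps = 0.064 Mbps.
Sum of rendition bitrates: (45+0.064) + (37.83+0.064) + (14+0.064) = 97.022 Mbps.
× 15480 s = 1,501,901 Mb = 187,738 MB = 187.7 GB.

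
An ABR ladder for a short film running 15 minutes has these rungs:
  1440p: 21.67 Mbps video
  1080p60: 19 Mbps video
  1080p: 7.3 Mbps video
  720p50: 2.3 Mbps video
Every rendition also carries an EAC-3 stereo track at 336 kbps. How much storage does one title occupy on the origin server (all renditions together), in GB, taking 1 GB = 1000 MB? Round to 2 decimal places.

15 min = 900 s
Audio: 336 kbps = 0.336 Mbps.
Sum of rendition bitrates: (21.67+0.336) + (19+0.336) + (7.3+0.336) + (2.3+0.336) = 51.614 Mbps.
× 900 s = 46,453 Mb = 5,807 MB = 5.807 GB.

5.81 GB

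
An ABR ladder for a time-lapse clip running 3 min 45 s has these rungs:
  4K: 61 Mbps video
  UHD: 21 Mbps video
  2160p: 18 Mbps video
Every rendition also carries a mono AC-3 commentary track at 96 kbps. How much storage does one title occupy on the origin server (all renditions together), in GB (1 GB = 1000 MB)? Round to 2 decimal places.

3 min 45 s = 225 s
Audio: 96 kbps = 0.096 Mbps.
Sum of rendition bitrates: (61+0.096) + (21+0.096) + (18+0.096) = 100.288 Mbps.
× 225 s = 22,565 Mb = 2,821 MB = 2.821 GB.

2.82 GB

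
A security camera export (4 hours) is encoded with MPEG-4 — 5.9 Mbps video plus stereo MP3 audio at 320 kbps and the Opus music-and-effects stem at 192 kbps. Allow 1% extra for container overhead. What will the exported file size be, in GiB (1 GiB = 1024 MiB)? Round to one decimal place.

4 h = 14400 s
Audio total: 320 + 192 = 512 kbps = 0.512 Mbps.
Total bitrate: 5.9 + 0.512 = 6.412 Mbps.
Stream data: 6.412 Mbps × 14400 s = 92332.8 Mb.
With 1% container overhead: ×1.01.
93,256 Mb = 11,657,016,000 bytes ÷ 1,073,741,824 = 10.86 GiB.

10.9 GiB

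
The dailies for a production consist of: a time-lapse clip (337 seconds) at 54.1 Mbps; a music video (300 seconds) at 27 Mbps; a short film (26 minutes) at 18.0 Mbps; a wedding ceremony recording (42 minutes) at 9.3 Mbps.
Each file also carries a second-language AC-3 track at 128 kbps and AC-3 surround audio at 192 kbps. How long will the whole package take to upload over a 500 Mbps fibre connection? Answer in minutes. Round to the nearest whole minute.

Audio total: 128 + 192 = 320 kbps = 0.320 Mbps.
time-lapse clip: 54.420 Mbps × 337 s = 18339.5 Mb
music video: 27.320 Mbps × 300 s = 8196.0 Mb
short film: 18.320 Mbps × 1560 s = 28579.2 Mb
wedding ceremony recording: 9.620 Mbps × 2520 s = 24242.4 Mb
Total: 79357.1 Mb = 9919.6 MB.
At 500 Mbps: 79357.1 / 500 = 159 s ≈ 2.65 minutes.

3 minutes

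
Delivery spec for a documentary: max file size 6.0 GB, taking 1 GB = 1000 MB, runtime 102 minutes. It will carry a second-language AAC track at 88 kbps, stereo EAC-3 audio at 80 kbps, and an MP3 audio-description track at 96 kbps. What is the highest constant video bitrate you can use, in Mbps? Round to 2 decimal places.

7.58 Mbps

Budget: 6.0 GB = 48000.0 Mb.
102 min = 6120 s
Total bitrate budget: 48000.0 Mb / 6120 s = 7.843 Mbps.
Audio total: 88 + 80 + 96 = 264 kbps = 0.264 Mbps.
Video: 7.843 − 0.264 = 7.579 Mbps.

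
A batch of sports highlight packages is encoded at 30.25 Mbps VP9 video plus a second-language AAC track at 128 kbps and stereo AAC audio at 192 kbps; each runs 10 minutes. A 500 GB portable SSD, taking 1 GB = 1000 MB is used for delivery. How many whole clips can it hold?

10 min = 600 s
Audio total: 128 + 192 = 320 kbps = 0.320 Mbps.
Total bitrate: 30.570 Mbps.
Per item: 30.570 Mbps × 600 s = 18,342 Mb = 2,293 MB.
Capacity: 500 GB = 4,000,000 Mb; 218.08 items → 218 complete.

218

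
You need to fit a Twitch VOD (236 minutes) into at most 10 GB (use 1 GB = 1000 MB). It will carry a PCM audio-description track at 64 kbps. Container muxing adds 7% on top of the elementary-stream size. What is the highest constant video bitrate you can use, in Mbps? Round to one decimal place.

5.2 Mbps

Budget: 10 GB = 80000.0 Mb.
Stream payload after overhead: 80000.0 / 1.07 = 74766.4 Mb.
236 min = 14160 s
Total bitrate budget: 74766.4 Mb / 14160 s = 5.280 Mbps.
Audio: 64 kbps = 0.064 Mbps.
Video: 5.280 − 0.064 = 5.216 Mbps.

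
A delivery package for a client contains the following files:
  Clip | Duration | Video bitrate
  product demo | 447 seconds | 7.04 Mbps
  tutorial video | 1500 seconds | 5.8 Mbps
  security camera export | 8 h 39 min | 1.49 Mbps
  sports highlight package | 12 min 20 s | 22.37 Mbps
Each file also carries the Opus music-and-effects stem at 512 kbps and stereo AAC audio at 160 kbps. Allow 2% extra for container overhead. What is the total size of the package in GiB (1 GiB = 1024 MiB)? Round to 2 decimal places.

Audio total: 512 + 160 = 672 kbps = 0.672 Mbps.
product demo: 7.712 Mbps × 447 s × 1.02 = 3516.2 Mb
tutorial video: 6.472 Mbps × 1500 s × 1.02 = 9902.2 Mb
security camera export: 2.162 Mbps × 31140 s × 1.02 = 68671.2 Mb
sports highlight package: 23.042 Mbps × 740 s × 1.02 = 17392.1 Mb
Total: 99481.6 Mb = 12435.2 MB.
= 11.58 GiB.

11.58 GiB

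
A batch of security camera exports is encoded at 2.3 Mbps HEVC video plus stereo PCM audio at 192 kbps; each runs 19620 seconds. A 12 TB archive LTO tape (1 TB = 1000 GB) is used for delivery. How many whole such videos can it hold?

Audio: 192 kbps = 0.192 Mbps.
Total bitrate: 2.492 Mbps.
Per item: 2.492 Mbps × 19620 s = 48,893 Mb = 6,112 MB.
Capacity: 12 TB = 96,000,000 Mb; 1963.47 items → 1963 complete.

1963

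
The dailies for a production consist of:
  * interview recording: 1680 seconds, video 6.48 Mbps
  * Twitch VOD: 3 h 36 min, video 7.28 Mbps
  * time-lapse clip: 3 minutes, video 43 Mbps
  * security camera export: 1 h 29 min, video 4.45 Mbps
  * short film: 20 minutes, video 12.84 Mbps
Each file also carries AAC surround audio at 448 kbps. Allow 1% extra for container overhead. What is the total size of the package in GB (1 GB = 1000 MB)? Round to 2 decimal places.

20.42 GB

Audio: 448 kbps = 0.448 Mbps.
interview recording: 6.928 Mbps × 1680 s × 1.01 = 11755.4 Mb
Twitch VOD: 7.728 Mbps × 12960 s × 1.01 = 101156.4 Mb
time-lapse clip: 43.448 Mbps × 180 s × 1.01 = 7898.8 Mb
security camera export: 4.898 Mbps × 5340 s × 1.01 = 26416.9 Mb
short film: 13.288 Mbps × 1200 s × 1.01 = 16105.1 Mb
Total: 163332.6 Mb = 20416.6 MB.
= 20.42 GB.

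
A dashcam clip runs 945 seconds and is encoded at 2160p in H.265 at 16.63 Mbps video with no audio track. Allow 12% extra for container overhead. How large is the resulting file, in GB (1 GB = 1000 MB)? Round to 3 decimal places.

Total bitrate: 16.63 Mbps.
Stream data: 16.630 Mbps × 945 s = 15715.4 Mb.
With 12% container overhead: ×1.12.
17,601 Mb ÷ 8 = 2,200 MB → 2.200 GB.

2.200 GB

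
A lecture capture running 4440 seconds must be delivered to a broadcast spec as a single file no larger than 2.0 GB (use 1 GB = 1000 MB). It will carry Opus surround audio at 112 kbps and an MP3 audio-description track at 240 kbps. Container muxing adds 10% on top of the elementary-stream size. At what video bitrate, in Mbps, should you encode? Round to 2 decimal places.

Budget: 2.0 GB = 16000.0 Mb.
Stream payload after overhead: 16000.0 / 1.10 = 14545.5 Mb.
Total bitrate budget: 14545.5 Mb / 4440 s = 3.276 Mbps.
Audio total: 112 + 240 = 352 kbps = 0.352 Mbps.
Video: 3.276 − 0.352 = 2.924 Mbps.

2.92 Mbps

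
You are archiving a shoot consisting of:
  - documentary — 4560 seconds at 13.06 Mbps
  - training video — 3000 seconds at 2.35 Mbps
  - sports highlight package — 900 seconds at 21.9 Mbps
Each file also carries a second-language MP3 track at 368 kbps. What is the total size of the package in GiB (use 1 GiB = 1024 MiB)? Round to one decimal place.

10.4 GiB

Audio: 368 kbps = 0.368 Mbps.
documentary: 13.428 Mbps × 4560 s = 61231.7 Mb
training video: 2.718 Mbps × 3000 s = 8154.0 Mb
sports highlight package: 22.268 Mbps × 900 s = 20041.2 Mb
Total: 89426.9 Mb = 11178.4 MB.
= 10.41 GiB.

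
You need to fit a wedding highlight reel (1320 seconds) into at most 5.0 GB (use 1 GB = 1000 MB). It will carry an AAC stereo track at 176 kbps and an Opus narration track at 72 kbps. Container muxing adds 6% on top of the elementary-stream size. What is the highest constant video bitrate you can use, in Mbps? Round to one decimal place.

Budget: 5.0 GB = 40000.0 Mb.
Stream payload after overhead: 40000.0 / 1.06 = 37735.8 Mb.
Total bitrate budget: 37735.8 Mb / 1320 s = 28.588 Mbps.
Audio total: 176 + 72 = 248 kbps = 0.248 Mbps.
Video: 28.588 − 0.248 = 28.340 Mbps.

28.3 Mbps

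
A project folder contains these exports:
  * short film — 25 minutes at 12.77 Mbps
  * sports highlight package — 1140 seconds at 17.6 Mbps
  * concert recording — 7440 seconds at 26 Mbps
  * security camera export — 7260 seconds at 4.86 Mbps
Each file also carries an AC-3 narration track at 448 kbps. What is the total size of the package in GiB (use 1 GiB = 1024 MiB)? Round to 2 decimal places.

Audio: 448 kbps = 0.448 Mbps.
short film: 13.218 Mbps × 1500 s = 19827.0 Mb
sports highlight package: 18.048 Mbps × 1140 s = 20574.7 Mb
concert recording: 26.448 Mbps × 7440 s = 196773.1 Mb
security camera export: 5.308 Mbps × 7260 s = 38536.1 Mb
Total: 275710.9 Mb = 34463.9 MB.
= 32.10 GiB.

32.10 GiB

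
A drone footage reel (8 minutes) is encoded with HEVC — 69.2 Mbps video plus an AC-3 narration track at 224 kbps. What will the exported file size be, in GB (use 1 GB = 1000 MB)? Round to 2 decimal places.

8 min = 480 s
Audio: 224 kbps = 0.224 Mbps.
Total bitrate: 69.2 + 0.224 = 69.424 Mbps.
Stream data: 69.424 Mbps × 480 s = 33323.5 Mb.
33,324 Mb ÷ 8 = 4,165 MB → 4.165 GB.

4.17 GB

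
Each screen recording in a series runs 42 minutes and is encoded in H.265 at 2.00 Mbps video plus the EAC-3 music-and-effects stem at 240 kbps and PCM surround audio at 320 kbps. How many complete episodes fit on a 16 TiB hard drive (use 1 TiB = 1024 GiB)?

42 min = 2520 s
Audio total: 240 + 320 = 560 kbps = 0.560 Mbps.
Total bitrate: 2.560 Mbps.
Per item: 2.560 Mbps × 2520 s = 6,451 Mb = 806.4 MB.
Capacity: 16 TiB = 140,737,488 Mb; 21815.71 items → 21815 complete.

21815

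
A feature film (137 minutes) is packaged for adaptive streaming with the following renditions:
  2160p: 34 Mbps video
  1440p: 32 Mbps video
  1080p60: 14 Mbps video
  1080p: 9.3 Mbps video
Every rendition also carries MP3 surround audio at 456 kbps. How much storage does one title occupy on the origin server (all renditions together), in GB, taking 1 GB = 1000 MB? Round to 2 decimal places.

137 min = 8220 s
Audio: 456 kbps = 0.456 Mbps.
Sum of rendition bitrates: (34+0.456) + (32+0.456) + (14+0.456) + (9.3+0.456) = 91.124 Mbps.
× 8220 s = 749,039 Mb = 93,630 MB = 93.63 GB.

93.63 GB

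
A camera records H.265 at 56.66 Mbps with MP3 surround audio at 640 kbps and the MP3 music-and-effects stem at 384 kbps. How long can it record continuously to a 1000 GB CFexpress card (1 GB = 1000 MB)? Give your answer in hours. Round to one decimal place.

Audio total: 640 + 384 = 1024 kbps = 1.024 Mbps.
Total bitrate: 56.66 + 1.024 = 57.684 Mbps.
Capacity: 1000 GB = 8,000,000 Mb.
Recording time: 8,000,000 / 57.684 = 138,687 s ≈ 38.5 hours.

38.5 hours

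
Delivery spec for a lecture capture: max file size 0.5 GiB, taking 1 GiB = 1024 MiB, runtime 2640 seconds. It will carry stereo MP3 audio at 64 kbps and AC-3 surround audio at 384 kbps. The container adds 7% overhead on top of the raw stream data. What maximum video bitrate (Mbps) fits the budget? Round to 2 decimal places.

1.07 Mbps

Budget: 0.5 GiB = 4295.0 Mb.
Stream payload after overhead: 4295.0 / 1.07 = 4014.0 Mb.
Total bitrate budget: 4014.0 Mb / 2640 s = 1.520 Mbps.
Audio total: 64 + 384 = 448 kbps = 0.448 Mbps.
Video: 1.520 − 0.448 = 1.072 Mbps.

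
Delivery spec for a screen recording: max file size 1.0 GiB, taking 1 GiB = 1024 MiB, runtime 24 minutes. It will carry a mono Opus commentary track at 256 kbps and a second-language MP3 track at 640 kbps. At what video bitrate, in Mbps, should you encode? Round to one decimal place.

Budget: 1.0 GiB = 8589.9 Mb.
24 min = 1440 s
Total bitrate budget: 8589.9 Mb / 1440 s = 5.965 Mbps.
Audio total: 256 + 640 = 896 kbps = 0.896 Mbps.
Video: 5.965 − 0.896 = 5.069 Mbps.

5.1 Mbps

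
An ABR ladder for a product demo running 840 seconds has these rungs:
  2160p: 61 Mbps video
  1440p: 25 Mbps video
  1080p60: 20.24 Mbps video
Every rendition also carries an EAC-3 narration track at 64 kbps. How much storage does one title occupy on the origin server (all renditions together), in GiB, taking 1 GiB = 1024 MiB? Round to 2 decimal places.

Audio: 64 kbps = 0.064 Mbps.
Sum of rendition bitrates: (61+0.064) + (25+0.064) + (20.24+0.064) = 106.432 Mbps.
× 840 s = 89,403 Mb = 11,175 MB = 10.41 GiB.

10.41 GiB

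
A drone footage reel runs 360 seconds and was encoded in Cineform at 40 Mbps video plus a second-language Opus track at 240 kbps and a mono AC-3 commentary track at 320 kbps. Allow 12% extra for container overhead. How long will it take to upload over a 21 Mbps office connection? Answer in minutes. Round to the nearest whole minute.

Audio total: 240 + 320 = 560 kbps = 0.560 Mbps.
Total bitrate: 40.560 Mbps.
File: 40.560 Mbps × 360 s = 14601.6 Mb.
With 12% container overhead: ×1.12. → 16353.8 Mb.
At 21 Mbps: 16353.8 / 21 = 778.8 s ≈ 13 minutes.

13 minutes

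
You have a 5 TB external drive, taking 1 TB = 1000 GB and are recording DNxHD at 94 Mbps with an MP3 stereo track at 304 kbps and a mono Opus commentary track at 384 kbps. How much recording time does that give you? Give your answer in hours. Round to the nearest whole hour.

Audio total: 304 + 384 = 688 kbps = 0.688 Mbps.
Total bitrate: 94 + 0.688 = 94.688 Mbps.
Capacity: 5 TB = 40,000,000 Mb.
Recording time: 40,000,000 / 94.688 = 422,440 s ≈ 117 hours.

117 hours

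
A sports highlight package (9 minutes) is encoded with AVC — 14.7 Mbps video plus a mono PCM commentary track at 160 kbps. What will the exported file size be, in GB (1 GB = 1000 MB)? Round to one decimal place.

9 min = 540 s
Audio: 160 kbps = 0.160 Mbps.
Total bitrate: 14.7 + 0.160 = 14.860 Mbps.
Stream data: 14.860 Mbps × 540 s = 8024.4 Mb.
8,024 Mb ÷ 8 = 1,003 MB → 1.003 GB.

1.0 GB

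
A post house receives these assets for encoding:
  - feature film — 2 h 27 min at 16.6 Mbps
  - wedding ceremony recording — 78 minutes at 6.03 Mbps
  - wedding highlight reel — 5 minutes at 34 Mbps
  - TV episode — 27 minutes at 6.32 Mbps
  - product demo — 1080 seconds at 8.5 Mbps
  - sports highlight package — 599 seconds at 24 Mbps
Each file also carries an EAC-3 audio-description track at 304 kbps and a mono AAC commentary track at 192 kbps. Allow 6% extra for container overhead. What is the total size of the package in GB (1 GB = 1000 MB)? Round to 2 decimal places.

Audio total: 304 + 192 = 496 kbps = 0.496 Mbps.
feature film: 17.096 Mbps × 8820 s × 1.06 = 159833.9 Mb
wedding ceremony recording: 6.526 Mbps × 4680 s × 1.06 = 32374.2 Mb
wedding highlight reel: 34.496 Mbps × 300 s × 1.06 = 10969.7 Mb
TV episode: 6.816 Mbps × 1620 s × 1.06 = 11704.4 Mb
product demo: 8.996 Mbps × 1080 s × 1.06 = 10298.6 Mb
sports highlight package: 24.496 Mbps × 599 s × 1.06 = 15553.5 Mb
Total: 240734.4 Mb = 30091.8 MB.
= 30.09 GB.

30.09 GB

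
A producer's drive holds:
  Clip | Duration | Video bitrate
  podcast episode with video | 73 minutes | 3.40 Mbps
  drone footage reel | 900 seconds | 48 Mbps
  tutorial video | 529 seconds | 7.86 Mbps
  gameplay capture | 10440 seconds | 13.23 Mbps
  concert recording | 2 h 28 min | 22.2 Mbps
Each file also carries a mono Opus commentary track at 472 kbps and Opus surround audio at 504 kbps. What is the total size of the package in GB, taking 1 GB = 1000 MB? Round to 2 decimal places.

Audio total: 472 + 504 = 976 kbps = 0.976 Mbps.
podcast episode with video: 4.376 Mbps × 4380 s = 19166.9 Mb
drone footage reel: 48.976 Mbps × 900 s = 44078.4 Mb
tutorial video: 8.836 Mbps × 529 s = 4674.2 Mb
gameplay capture: 14.206 Mbps × 10440 s = 148310.6 Mb
concert recording: 23.176 Mbps × 8880 s = 205802.9 Mb
Total: 422033.0 Mb = 52754.1 MB.
= 52.75 GB.

52.75 GB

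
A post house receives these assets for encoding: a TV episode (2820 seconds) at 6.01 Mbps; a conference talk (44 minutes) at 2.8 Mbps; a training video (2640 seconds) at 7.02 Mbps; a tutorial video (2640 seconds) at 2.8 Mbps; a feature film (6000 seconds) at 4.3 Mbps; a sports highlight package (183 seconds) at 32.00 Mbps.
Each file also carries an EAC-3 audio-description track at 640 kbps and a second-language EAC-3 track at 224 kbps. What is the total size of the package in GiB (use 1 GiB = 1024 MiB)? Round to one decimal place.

Audio total: 640 + 224 = 864 kbps = 0.864 Mbps.
TV episode: 6.874 Mbps × 2820 s = 19384.7 Mb
conference talk: 3.664 Mbps × 2640 s = 9673.0 Mb
training video: 7.884 Mbps × 2640 s = 20813.8 Mb
tutorial video: 3.664 Mbps × 2640 s = 9673.0 Mb
feature film: 5.164 Mbps × 6000 s = 30984.0 Mb
sports highlight package: 32.864 Mbps × 183 s = 6014.1 Mb
Total: 96542.5 Mb = 12067.8 MB.
= 11.24 GiB.

11.2 GiB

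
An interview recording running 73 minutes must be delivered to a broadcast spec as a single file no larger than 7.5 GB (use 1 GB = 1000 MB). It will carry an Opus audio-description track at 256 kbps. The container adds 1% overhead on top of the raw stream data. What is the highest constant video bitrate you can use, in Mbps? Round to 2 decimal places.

Budget: 7.5 GB = 60000.0 Mb.
Stream payload after overhead: 60000.0 / 1.01 = 59405.9 Mb.
73 min = 4380 s
Total bitrate budget: 59405.9 Mb / 4380 s = 13.563 Mbps.
Audio: 256 kbps = 0.256 Mbps.
Video: 13.563 − 0.256 = 13.307 Mbps.

13.31 Mbps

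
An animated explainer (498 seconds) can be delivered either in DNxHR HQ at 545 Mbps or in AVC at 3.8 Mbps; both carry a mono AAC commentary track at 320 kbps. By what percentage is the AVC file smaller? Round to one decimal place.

Audio: 320 kbps = 0.320 Mbps.
DNxHR HQ: 545.320 Mbps × 498 s = 271569.4 Mb = 33.946 GB.
AVC: 4.120 Mbps × 498 s = 2051.8 Mb = 0.256 GB.
Reduction: (1 − 0.256/33.946) × 100 = 99.24%.

99.2%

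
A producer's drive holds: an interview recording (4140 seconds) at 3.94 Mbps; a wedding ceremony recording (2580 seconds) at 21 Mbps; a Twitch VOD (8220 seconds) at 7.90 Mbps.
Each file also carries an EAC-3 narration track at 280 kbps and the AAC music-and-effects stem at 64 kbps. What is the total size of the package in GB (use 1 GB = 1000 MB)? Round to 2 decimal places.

Audio total: 280 + 64 = 344 kbps = 0.344 Mbps.
interview recording: 4.284 Mbps × 4140 s = 17735.8 Mb
wedding ceremony recording: 21.344 Mbps × 2580 s = 55067.5 Mb
Twitch VOD: 8.244 Mbps × 8220 s = 67765.7 Mb
Total: 140569.0 Mb = 17571.1 MB.
= 17.57 GB.

17.57 GB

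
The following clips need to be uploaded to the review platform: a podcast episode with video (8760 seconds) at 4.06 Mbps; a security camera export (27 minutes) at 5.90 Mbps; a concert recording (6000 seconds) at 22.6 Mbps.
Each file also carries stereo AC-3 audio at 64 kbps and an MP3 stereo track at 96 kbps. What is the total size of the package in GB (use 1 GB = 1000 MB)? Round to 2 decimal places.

22.92 GB

Audio total: 64 + 96 = 160 kbps = 0.160 Mbps.
podcast episode with video: 4.220 Mbps × 8760 s = 36967.2 Mb
security camera export: 6.060 Mbps × 1620 s = 9817.2 Mb
concert recording: 22.760 Mbps × 6000 s = 136560.0 Mb
Total: 183344.4 Mb = 22918.0 MB.
= 22.92 GB.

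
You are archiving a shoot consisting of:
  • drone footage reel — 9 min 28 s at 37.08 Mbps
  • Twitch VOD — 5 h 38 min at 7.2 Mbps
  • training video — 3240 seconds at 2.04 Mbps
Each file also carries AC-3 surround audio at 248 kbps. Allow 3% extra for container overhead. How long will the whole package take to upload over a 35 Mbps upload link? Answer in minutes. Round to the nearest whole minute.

Audio: 248 kbps = 0.248 Mbps.
drone footage reel: 37.328 Mbps × 568 s × 1.03 = 21838.4 Mb
Twitch VOD: 7.448 Mbps × 20280 s × 1.03 = 155576.8 Mb
training video: 2.288 Mbps × 3240 s × 1.03 = 7635.5 Mb
Total: 185050.7 Mb = 23131.3 MB.
At 35 Mbps: 185050.7 / 35 = 5287 s ≈ 88.1 minutes.

88 minutes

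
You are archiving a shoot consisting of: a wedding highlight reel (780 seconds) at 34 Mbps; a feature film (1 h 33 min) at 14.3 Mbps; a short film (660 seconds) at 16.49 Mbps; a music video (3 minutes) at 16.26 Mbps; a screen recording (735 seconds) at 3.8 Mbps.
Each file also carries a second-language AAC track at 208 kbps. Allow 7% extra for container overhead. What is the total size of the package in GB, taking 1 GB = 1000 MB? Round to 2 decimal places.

16.66 GB

Audio: 208 kbps = 0.208 Mbps.
wedding highlight reel: 34.208 Mbps × 780 s × 1.07 = 28550.0 Mb
feature film: 14.508 Mbps × 5580 s × 1.07 = 86621.5 Mb
short film: 16.698 Mbps × 660 s × 1.07 = 11792.1 Mb
music video: 16.468 Mbps × 180 s × 1.07 = 3171.7 Mb
screen recording: 4.008 Mbps × 735 s × 1.07 = 3152.1 Mb
Total: 133287.4 Mb = 16660.9 MB.
= 16.66 GB.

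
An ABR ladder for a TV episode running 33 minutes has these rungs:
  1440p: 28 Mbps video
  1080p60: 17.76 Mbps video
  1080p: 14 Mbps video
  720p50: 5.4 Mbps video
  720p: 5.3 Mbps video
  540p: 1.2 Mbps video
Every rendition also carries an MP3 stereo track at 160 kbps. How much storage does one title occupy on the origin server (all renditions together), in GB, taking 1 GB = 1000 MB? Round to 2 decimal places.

33 min = 1980 s
Audio: 160 kbps = 0.160 Mbps.
Sum of rendition bitrates: (28+0.160) + (17.76+0.160) + (14+0.160) + (5.4+0.160) + (5.3+0.160) + (1.2+0.160) = 72.620 Mbps.
× 1980 s = 143,788 Mb = 17,973 MB = 17.97 GB.

17.97 GB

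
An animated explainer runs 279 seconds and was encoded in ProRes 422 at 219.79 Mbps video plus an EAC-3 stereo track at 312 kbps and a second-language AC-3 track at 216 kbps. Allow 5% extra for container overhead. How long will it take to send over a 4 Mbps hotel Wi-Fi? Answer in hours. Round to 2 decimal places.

Audio total: 312 + 216 = 528 kbps = 0.528 Mbps.
Total bitrate: 220.318 Mbps.
File: 220.318 Mbps × 279 s = 61468.7 Mb.
With 5% container overhead: ×1.05. → 64542.2 Mb.
At 4 Mbps: 64542.2 / 4 = 16135.5 s ≈ 4.48 hours.

4.48 hours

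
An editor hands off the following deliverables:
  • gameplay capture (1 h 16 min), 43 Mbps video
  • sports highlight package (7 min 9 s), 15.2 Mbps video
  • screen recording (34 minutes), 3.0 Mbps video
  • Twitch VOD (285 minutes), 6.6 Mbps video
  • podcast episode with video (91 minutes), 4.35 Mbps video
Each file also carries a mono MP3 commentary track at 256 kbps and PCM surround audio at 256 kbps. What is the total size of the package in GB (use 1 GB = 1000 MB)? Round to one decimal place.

Audio total: 256 + 256 = 512 kbps = 0.512 Mbps.
gameplay capture: 43.512 Mbps × 4560 s = 198414.7 Mb
sports highlight package: 15.712 Mbps × 429 s = 6740.4 Mb
screen recording: 3.512 Mbps × 2040 s = 7164.5 Mb
Twitch VOD: 7.112 Mbps × 17100 s = 121615.2 Mb
podcast episode with video: 4.862 Mbps × 5460 s = 26546.5 Mb
Total: 360481.4 Mb = 45060.2 MB.
= 45.06 GB.

45.1 GB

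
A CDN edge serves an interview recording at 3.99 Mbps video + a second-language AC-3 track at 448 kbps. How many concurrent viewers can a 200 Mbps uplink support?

Audio: 448 kbps = 0.448 Mbps.
Per-viewer media rate: 4.438 Mbps.
200 Mbps = 200.0 Mbps; 200.0 / 4.438 = 45.07 → 45 viewers.

45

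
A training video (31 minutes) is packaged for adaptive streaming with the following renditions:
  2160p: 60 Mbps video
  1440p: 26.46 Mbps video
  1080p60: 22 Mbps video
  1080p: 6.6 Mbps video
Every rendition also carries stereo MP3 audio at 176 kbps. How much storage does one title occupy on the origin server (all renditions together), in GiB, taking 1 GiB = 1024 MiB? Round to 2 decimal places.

25.07 GiB

31 min = 1860 s
Audio: 176 kbps = 0.176 Mbps.
Sum of rendition bitrates: (60+0.176) + (26.46+0.176) + (22+0.176) + (6.6+0.176) = 115.764 Mbps.
× 1860 s = 215,321 Mb = 26,915 MB = 25.07 GiB.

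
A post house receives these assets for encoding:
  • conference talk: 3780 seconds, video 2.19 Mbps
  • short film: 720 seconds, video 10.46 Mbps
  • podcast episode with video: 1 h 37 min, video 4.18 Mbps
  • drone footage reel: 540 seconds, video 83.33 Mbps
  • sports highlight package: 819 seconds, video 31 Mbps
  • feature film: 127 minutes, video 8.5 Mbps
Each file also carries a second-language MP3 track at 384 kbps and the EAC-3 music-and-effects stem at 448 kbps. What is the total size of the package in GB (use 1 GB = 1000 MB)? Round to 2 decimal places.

23.92 GB

Audio total: 384 + 448 = 832 kbps = 0.832 Mbps.
conference talk: 3.022 Mbps × 3780 s = 11423.2 Mb
short film: 11.292 Mbps × 720 s = 8130.2 Mb
podcast episode with video: 5.012 Mbps × 5820 s = 29169.8 Mb
drone footage reel: 84.162 Mbps × 540 s = 45447.5 Mb
sports highlight package: 31.832 Mbps × 819 s = 26070.4 Mb
feature film: 9.332 Mbps × 7620 s = 71109.8 Mb
Total: 191351.0 Mb = 23918.9 MB.
= 23.92 GB.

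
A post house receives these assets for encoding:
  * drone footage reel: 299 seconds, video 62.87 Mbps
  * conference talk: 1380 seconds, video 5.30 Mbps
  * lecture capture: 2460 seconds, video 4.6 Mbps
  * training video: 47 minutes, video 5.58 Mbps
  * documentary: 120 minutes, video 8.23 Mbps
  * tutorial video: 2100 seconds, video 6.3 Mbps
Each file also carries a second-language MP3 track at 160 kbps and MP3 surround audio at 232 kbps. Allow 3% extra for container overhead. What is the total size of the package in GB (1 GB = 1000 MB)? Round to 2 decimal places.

Audio total: 160 + 232 = 392 kbps = 0.392 Mbps.
drone footage reel: 63.262 Mbps × 299 s × 1.03 = 19482.8 Mb
conference talk: 5.692 Mbps × 1380 s × 1.03 = 8090.6 Mb
lecture capture: 4.992 Mbps × 2460 s × 1.03 = 12648.7 Mb
training video: 5.972 Mbps × 2820 s × 1.03 = 17346.3 Mb
documentary: 8.622 Mbps × 7200 s × 1.03 = 63940.8 Mb
tutorial video: 6.692 Mbps × 2100 s × 1.03 = 14474.8 Mb
Total: 135984.0 Mb = 16998.0 MB.
= 17.00 GB.

17.00 GB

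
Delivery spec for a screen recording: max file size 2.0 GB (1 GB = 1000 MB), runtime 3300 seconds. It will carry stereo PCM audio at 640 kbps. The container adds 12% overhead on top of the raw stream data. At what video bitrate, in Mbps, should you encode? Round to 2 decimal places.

3.69 Mbps

Budget: 2.0 GB = 16000.0 Mb.
Stream payload after overhead: 16000.0 / 1.12 = 14285.7 Mb.
Total bitrate budget: 14285.7 Mb / 3300 s = 4.329 Mbps.
Audio: 640 kbps = 0.640 Mbps.
Video: 4.329 − 0.640 = 3.689 Mbps.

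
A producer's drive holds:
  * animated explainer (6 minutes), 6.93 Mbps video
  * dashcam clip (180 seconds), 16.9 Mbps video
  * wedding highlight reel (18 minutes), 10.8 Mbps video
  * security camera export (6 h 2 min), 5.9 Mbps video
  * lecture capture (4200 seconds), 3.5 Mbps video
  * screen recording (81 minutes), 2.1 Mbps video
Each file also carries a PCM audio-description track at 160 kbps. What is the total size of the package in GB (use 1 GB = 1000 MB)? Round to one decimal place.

21.9 GB

Audio: 160 kbps = 0.160 Mbps.
animated explainer: 7.090 Mbps × 360 s = 2552.4 Mb
dashcam clip: 17.060 Mbps × 180 s = 3070.8 Mb
wedding highlight reel: 10.960 Mbps × 1080 s = 11836.8 Mb
security camera export: 6.060 Mbps × 21720 s = 131623.2 Mb
lecture capture: 3.660 Mbps × 4200 s = 15372.0 Mb
screen recording: 2.260 Mbps × 4860 s = 10983.6 Mb
Total: 175438.8 Mb = 21929.8 MB.
= 21.93 GB.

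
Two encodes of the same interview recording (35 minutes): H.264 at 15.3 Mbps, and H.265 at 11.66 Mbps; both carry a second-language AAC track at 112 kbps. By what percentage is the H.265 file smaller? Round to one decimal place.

35 min = 2100 s
Audio: 112 kbps = 0.112 Mbps.
H.264: 15.412 Mbps × 2100 s = 32365.2 Mb = 3.768 GiB.
H.265: 11.772 Mbps × 2100 s = 24721.2 Mb = 2.878 GiB.
Reduction: (1 − 2.878/3.768) × 100 = 23.62%.

23.6%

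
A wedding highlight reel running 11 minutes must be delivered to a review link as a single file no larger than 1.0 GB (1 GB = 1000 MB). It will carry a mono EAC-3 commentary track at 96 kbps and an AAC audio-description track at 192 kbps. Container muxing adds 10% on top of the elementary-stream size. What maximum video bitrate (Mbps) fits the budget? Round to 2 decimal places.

Budget: 1.0 GB = 8000.0 Mb.
Stream payload after overhead: 8000.0 / 1.10 = 7272.7 Mb.
11 min = 660 s
Total bitrate budget: 7272.7 Mb / 660 s = 11.019 Mbps.
Audio total: 96 + 192 = 288 kbps = 0.288 Mbps.
Video: 11.019 − 0.288 = 10.731 Mbps.

10.73 Mbps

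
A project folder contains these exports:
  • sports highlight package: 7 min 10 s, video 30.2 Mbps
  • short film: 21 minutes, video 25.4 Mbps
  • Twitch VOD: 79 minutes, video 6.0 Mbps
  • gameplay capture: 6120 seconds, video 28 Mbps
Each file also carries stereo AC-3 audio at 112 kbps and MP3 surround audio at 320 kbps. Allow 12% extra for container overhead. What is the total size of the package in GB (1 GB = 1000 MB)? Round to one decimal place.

Audio total: 112 + 320 = 432 kbps = 0.432 Mbps.
sports highlight package: 30.632 Mbps × 430 s × 1.12 = 14752.4 Mb
short film: 25.832 Mbps × 1260 s × 1.12 = 36454.1 Mb
Twitch VOD: 6.432 Mbps × 4740 s × 1.12 = 34146.2 Mb
gameplay capture: 28.432 Mbps × 6120 s × 1.12 = 194884.3 Mb
Total: 280237.0 Mb = 35029.6 MB.
= 35.03 GB.

35.0 GB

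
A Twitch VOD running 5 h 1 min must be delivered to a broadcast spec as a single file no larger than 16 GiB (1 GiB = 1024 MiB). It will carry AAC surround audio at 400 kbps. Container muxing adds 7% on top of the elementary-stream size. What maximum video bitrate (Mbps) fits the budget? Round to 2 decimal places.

Budget: 16 GiB = 137439.0 Mb.
Stream payload after overhead: 137439.0 / 1.07 = 128447.6 Mb.
5 h 1 min = 301 min = 18060 s
Total bitrate budget: 128447.6 Mb / 18060 s = 7.112 Mbps.
Audio: 400 kbps = 0.400 Mbps.
Video: 7.112 − 0.400 = 6.712 Mbps.

6.71 Mbps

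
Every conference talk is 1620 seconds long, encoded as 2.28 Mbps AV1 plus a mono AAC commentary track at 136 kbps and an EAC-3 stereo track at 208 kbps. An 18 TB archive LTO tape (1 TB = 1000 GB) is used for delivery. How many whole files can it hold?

33875

Audio total: 136 + 208 = 344 kbps = 0.344 Mbps.
Total bitrate: 2.624 Mbps.
Per item: 2.624 Mbps × 1620 s = 4,251 Mb = 531.4 MB.
Capacity: 18 TB = 144,000,000 Mb; 33875.34 items → 33875 complete.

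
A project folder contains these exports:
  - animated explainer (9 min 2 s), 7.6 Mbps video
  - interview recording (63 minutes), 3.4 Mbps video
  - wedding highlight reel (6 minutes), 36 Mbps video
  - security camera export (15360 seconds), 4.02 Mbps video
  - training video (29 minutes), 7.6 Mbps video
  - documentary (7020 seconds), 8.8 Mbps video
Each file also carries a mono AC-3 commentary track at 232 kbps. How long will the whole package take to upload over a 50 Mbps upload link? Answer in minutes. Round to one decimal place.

57.8 minutes

Audio: 232 kbps = 0.232 Mbps.
animated explainer: 7.832 Mbps × 542 s = 4244.9 Mb
interview recording: 3.632 Mbps × 3780 s = 13729.0 Mb
wedding highlight reel: 36.232 Mbps × 360 s = 13043.5 Mb
security camera export: 4.252 Mbps × 15360 s = 65310.7 Mb
training video: 7.832 Mbps × 1740 s = 13627.7 Mb
documentary: 9.032 Mbps × 7020 s = 63404.6 Mb
Total: 173360.5 Mb = 21670.1 MB.
At 50 Mbps: 173360.5 / 50 = 3467 s ≈ 57.8 minutes.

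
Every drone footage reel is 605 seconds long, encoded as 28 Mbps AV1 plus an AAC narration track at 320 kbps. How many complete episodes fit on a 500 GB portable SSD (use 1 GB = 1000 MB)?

Audio: 320 kbps = 0.320 Mbps.
Total bitrate: 28.320 Mbps.
Per item: 28.320 Mbps × 605 s = 17,134 Mb = 2,142 MB.
Capacity: 500 GB = 4,000,000 Mb; 233.46 items → 233 complete.

233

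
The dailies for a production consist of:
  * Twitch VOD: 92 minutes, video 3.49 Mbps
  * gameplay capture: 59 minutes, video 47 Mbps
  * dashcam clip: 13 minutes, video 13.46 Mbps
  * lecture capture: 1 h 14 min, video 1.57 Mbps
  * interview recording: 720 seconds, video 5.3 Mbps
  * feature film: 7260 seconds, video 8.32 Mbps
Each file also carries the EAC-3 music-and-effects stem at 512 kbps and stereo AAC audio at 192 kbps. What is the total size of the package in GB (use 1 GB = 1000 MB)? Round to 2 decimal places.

Audio total: 512 + 192 = 704 kbps = 0.704 Mbps.
Twitch VOD: 4.194 Mbps × 5520 s = 23150.9 Mb
gameplay capture: 47.704 Mbps × 3540 s = 168872.2 Mb
dashcam clip: 14.164 Mbps × 780 s = 11047.9 Mb
lecture capture: 2.274 Mbps × 4440 s = 10096.6 Mb
interview recording: 6.004 Mbps × 720 s = 4322.9 Mb
feature film: 9.024 Mbps × 7260 s = 65514.2 Mb
Total: 283004.6 Mb = 35375.6 MB.
= 35.38 GB.

35.38 GB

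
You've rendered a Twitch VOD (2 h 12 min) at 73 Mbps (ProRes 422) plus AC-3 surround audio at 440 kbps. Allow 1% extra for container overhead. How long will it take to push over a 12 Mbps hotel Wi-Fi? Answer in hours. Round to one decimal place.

13.6 hours

2 h 12 min = 132 min = 7920 s
Audio: 440 kbps = 0.440 Mbps.
Total bitrate: 73.440 Mbps.
File: 73.440 Mbps × 7920 s = 581644.8 Mb.
With 1% container overhead: ×1.01. → 587461.2 Mb.
At 12 Mbps: 587461.2 / 12 = 48955.1 s ≈ 13.6 hours.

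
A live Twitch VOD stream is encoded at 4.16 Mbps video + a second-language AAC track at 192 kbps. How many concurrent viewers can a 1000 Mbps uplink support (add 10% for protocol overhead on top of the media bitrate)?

208

Audio: 192 kbps = 0.192 Mbps.
Per-viewer media rate: 4.352 Mbps.
On the wire with 10% overhead: 4.787 Mbps.
1000 Mbps = 1,000 Mbps; 1,000 / 4.787 = 208.89 → 208 viewers.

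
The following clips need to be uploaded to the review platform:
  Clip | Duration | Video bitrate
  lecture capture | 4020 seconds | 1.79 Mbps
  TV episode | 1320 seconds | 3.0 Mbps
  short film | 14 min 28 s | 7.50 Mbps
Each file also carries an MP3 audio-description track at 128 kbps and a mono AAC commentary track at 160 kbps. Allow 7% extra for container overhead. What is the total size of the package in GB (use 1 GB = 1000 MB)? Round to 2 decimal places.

2.60 GB

Audio total: 128 + 160 = 288 kbps = 0.288 Mbps.
lecture capture: 2.078 Mbps × 4020 s × 1.07 = 8938.3 Mb
TV episode: 3.288 Mbps × 1320 s × 1.07 = 4644.0 Mb
short film: 7.788 Mbps × 868 s × 1.07 = 7233.2 Mb
Total: 20815.5 Mb = 2601.9 MB.
= 2.602 GB.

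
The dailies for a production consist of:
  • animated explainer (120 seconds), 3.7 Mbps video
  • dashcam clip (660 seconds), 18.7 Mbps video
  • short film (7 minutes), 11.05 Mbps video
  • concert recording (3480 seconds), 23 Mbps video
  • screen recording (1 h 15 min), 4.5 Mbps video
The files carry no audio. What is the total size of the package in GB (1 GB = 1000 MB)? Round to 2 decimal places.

animated explainer: 3.700 Mbps × 120 s = 444.0 Mb
dashcam clip: 18.700 Mbps × 660 s = 12342.0 Mb
short film: 11.050 Mbps × 420 s = 4641.0 Mb
concert recording: 23.000 Mbps × 3480 s = 80040.0 Mb
screen recording: 4.500 Mbps × 4500 s = 20250.0 Mb
Total: 117717.0 Mb = 14714.6 MB.
= 14.71 GB.

14.71 GB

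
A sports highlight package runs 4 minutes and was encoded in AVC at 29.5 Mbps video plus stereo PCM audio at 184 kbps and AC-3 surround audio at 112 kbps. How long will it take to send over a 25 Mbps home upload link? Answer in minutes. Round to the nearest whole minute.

5 minutes

4 min = 240 s
Audio total: 184 + 112 = 296 kbps = 0.296 Mbps.
Total bitrate: 29.796 Mbps.
File: 29.796 Mbps × 240 s = 7151.0 Mb.
At 25 Mbps: 7151.0 / 25 = 286.0 s ≈ 4.77 minutes.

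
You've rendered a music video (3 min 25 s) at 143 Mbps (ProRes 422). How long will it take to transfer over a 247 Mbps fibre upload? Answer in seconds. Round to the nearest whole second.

119 seconds

3 min 25 s = 205 s
File: 143.000 Mbps × 205 s = 29315.0 Mb.
At 247 Mbps: 29315.0 / 247 = 118.7 s ≈ 119 seconds.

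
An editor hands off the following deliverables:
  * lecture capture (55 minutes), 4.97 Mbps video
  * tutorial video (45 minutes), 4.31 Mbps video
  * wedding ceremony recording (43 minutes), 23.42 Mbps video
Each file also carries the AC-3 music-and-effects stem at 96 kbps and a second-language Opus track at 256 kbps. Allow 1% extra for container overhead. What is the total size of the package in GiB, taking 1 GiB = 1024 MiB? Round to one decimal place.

10.8 GiB

Audio total: 96 + 256 = 352 kbps = 0.352 Mbps.
lecture capture: 5.322 Mbps × 3300 s × 1.01 = 17738.2 Mb
tutorial video: 4.662 Mbps × 2700 s × 1.01 = 12713.3 Mb
wedding ceremony recording: 23.772 Mbps × 2580 s × 1.01 = 61945.1 Mb
Total: 92396.6 Mb = 11549.6 MB.
= 10.76 GiB.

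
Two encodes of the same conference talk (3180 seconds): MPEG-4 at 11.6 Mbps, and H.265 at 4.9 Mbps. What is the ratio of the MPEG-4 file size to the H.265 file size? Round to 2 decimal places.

2.37

MPEG-4: 11.600 Mbps × 3180 s = 36888.0 Mb = 4.611 GB.
H.265: 4.900 Mbps × 3180 s = 15582.0 Mb = 1.948 GB.
Ratio: 4.611 / 1.948 = 2.367.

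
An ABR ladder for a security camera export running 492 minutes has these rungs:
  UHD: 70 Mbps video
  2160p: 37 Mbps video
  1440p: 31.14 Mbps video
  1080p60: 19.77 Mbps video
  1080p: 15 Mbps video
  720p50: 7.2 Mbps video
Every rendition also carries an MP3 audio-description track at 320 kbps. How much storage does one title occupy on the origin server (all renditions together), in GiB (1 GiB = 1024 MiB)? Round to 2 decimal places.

492 min = 29520 s
Audio: 320 kbps = 0.320 Mbps.
Sum of rendition bitrates: (70+0.320) + (37+0.320) + (31.14+0.320) + (19.77+0.320) + (15+0.320) + (7.2+0.320) = 182.030 Mbps.
× 29520 s = 5,373,526 Mb = 671,691 MB = 625.6 GiB.

625.56 GiB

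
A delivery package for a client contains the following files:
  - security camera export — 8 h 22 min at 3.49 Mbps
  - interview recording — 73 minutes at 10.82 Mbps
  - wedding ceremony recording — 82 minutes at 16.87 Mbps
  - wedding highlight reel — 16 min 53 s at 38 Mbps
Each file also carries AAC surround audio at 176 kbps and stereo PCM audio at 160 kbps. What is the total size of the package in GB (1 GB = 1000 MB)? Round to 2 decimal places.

35.95 GB

Audio total: 176 + 160 = 336 kbps = 0.336 Mbps.
security camera export: 3.826 Mbps × 30120 s = 115239.1 Mb
interview recording: 11.156 Mbps × 4380 s = 48863.3 Mb
wedding ceremony recording: 17.206 Mbps × 4920 s = 84653.5 Mb
wedding highlight reel: 38.336 Mbps × 1013 s = 38834.4 Mb
Total: 287590.3 Mb = 35948.8 MB.
= 35.95 GB.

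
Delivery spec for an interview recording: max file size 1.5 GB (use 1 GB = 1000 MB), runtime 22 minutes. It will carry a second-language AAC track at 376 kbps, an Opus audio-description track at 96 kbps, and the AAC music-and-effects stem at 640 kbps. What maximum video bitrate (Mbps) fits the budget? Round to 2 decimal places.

Budget: 1.5 GB = 12000.0 Mb.
22 min = 1320 s
Total bitrate budget: 12000.0 Mb / 1320 s = 9.091 Mbps.
Audio total: 376 + 96 + 640 = 1112 kbps = 1.112 Mbps.
Video: 9.091 − 1.112 = 7.979 Mbps.

7.98 Mbps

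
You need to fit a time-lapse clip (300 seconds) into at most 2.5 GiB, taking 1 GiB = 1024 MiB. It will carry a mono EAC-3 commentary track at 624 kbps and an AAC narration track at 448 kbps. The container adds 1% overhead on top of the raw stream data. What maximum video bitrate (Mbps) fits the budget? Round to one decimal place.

69.8 Mbps

Budget: 2.5 GiB = 21474.8 Mb.
Stream payload after overhead: 21474.8 / 1.01 = 21262.2 Mb.
Total bitrate budget: 21262.2 Mb / 300 s = 70.874 Mbps.
Audio total: 624 + 448 = 1072 kbps = 1.072 Mbps.
Video: 70.874 − 1.072 = 69.802 Mbps.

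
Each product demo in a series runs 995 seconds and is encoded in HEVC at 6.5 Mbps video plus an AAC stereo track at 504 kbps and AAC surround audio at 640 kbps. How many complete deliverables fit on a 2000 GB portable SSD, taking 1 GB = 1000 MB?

Audio total: 504 + 640 = 1144 kbps = 1.144 Mbps.
Total bitrate: 7.644 Mbps.
Per item: 7.644 Mbps × 995 s = 7,606 Mb = 950.7 MB.
Capacity: 2000 GB = 16,000,000 Mb; 2103.66 items → 2103 complete.

2103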